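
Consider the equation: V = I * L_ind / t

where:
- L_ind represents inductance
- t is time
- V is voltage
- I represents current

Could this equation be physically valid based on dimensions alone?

Yes

L_ind (inductance) has dimensions [I^-2 L^2 M T^-2].
t (time) has dimensions [T].
V (voltage) has dimensions [I^-1 L^2 M T^-3].
I (current) has dimensions [I].

Left side: [I^-1 L^2 M T^-3]
Right side: [I^-1 L^2 M T^-3]

Both sides have the same dimensions, so the equation is dimensionally consistent.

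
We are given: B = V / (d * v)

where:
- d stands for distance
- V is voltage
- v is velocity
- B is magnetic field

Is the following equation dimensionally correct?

Yes

d (distance) has dimensions [L].
V (voltage) has dimensions [I^-1 L^2 M T^-3].
v (velocity) has dimensions [L T^-1].
B (magnetic field) has dimensions [I^-1 M T^-2].

Left side: [I^-1 M T^-2]
Right side: [I^-1 M T^-2]

Both sides have the same dimensions, so the equation is dimensionally consistent.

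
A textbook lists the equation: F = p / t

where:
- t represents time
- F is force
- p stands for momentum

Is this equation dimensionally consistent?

Yes

t (time) has dimensions [T].
F (force) has dimensions [L M T^-2].
p (momentum) has dimensions [L M T^-1].

Left side: [L M T^-2]
Right side: [L M T^-2]

Both sides have the same dimensions, so the equation is dimensionally consistent.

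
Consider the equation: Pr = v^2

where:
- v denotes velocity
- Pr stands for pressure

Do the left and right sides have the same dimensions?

No

v (velocity) has dimensions [L T^-1].
Pr (pressure) has dimensions [L^-1 M T^-2].

Left side: [L^-1 M T^-2]
Right side: [L^2 T^-2]

The two sides have different dimensions, so the equation is NOT dimensionally consistent.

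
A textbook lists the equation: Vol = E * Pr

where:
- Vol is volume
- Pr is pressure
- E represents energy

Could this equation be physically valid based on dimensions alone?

No

Vol (volume) has dimensions [L^3].
Pr (pressure) has dimensions [L^-1 M T^-2].
E (energy) has dimensions [L^2 M T^-2].

Left side: [L^3]
Right side: [L M^2 T^-4]

The two sides have different dimensions, so the equation is NOT dimensionally consistent.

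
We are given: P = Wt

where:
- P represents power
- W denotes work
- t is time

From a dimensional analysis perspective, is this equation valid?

No

P (power) has dimensions [L^2 M T^-3].
W (work) has dimensions [L^2 M T^-2].
t (time) has dimensions [T].

Left side: [L^2 M T^-3]
Right side: [L^2 M T^-1]

The two sides have different dimensions, so the equation is NOT dimensionally consistent.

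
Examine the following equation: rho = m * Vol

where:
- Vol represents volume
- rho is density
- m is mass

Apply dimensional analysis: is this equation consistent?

No

Vol (volume) has dimensions [L^3].
rho (density) has dimensions [L^-3 M].
m (mass) has dimensions [M].

Left side: [L^-3 M]
Right side: [L^3 M]

The two sides have different dimensions, so the equation is NOT dimensionally consistent.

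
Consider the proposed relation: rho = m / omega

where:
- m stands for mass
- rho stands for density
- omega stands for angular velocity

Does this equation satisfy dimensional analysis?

No

m (mass) has dimensions [M].
rho (density) has dimensions [L^-3 M].
omega (angular velocity) has dimensions [T^-1].

Left side: [L^-3 M]
Right side: [M T]

The two sides have different dimensions, so the equation is NOT dimensionally consistent.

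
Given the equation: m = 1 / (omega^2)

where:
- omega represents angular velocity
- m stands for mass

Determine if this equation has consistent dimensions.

No

omega (angular velocity) has dimensions [T^-1].
m (mass) has dimensions [M].

Left side: [M]
Right side: [T^2]

The two sides have different dimensions, so the equation is NOT dimensionally consistent.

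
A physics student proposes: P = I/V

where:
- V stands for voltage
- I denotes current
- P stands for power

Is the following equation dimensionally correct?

No

V (voltage) has dimensions [I^-1 L^2 M T^-3].
I (current) has dimensions [I].
P (power) has dimensions [L^2 M T^-3].

Left side: [L^2 M T^-3]
Right side: [I^2 L^-2 M^-1 T^3]

The two sides have different dimensions, so the equation is NOT dimensionally consistent.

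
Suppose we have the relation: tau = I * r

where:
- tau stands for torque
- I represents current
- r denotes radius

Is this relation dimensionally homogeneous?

No

tau (torque) has dimensions [L^2 M T^-2].
I (current) has dimensions [I].
r (radius) has dimensions [L].

Left side: [L^2 M T^-2]
Right side: [I L]

The two sides have different dimensions, so the equation is NOT dimensionally consistent.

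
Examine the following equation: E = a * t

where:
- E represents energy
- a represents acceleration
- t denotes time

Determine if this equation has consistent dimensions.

No

E (energy) has dimensions [L^2 M T^-2].
a (acceleration) has dimensions [L T^-2].
t (time) has dimensions [T].

Left side: [L^2 M T^-2]
Right side: [L T^-1]

The two sides have different dimensions, so the equation is NOT dimensionally consistent.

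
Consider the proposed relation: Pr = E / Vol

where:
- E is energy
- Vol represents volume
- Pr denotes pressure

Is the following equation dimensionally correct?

Yes

E (energy) has dimensions [L^2 M T^-2].
Vol (volume) has dimensions [L^3].
Pr (pressure) has dimensions [L^-1 M T^-2].

Left side: [L^-1 M T^-2]
Right side: [L^-1 M T^-2]

Both sides have the same dimensions, so the equation is dimensionally consistent.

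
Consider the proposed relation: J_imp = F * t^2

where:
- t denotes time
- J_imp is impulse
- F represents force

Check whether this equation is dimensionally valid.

No

t (time) has dimensions [T].
J_imp (impulse) has dimensions [L M T^-1].
F (force) has dimensions [L M T^-2].

Left side: [L M T^-1]
Right side: [L M]

The two sides have different dimensions, so the equation is NOT dimensionally consistent.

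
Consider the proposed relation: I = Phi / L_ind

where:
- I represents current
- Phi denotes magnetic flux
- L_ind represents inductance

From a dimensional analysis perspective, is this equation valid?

Yes

I (current) has dimensions [I].
Phi (magnetic flux) has dimensions [I^-1 L^2 M T^-2].
L_ind (inductance) has dimensions [I^-2 L^2 M T^-2].

Left side: [I]
Right side: [I]

Both sides have the same dimensions, so the equation is dimensionally consistent.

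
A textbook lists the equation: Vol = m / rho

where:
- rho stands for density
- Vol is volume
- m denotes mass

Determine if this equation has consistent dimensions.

Yes

rho (density) has dimensions [L^-3 M].
Vol (volume) has dimensions [L^3].
m (mass) has dimensions [M].

Left side: [L^3]
Right side: [L^3]

Both sides have the same dimensions, so the equation is dimensionally consistent.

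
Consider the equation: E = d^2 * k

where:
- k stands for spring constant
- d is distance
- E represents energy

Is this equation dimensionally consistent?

Yes

k (spring constant) has dimensions [M T^-2].
d (distance) has dimensions [L].
E (energy) has dimensions [L^2 M T^-2].

Left side: [L^2 M T^-2]
Right side: [L^2 M T^-2]

Both sides have the same dimensions, so the equation is dimensionally consistent.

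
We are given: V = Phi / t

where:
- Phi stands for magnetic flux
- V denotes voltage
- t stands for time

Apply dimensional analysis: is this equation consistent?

Yes

Phi (magnetic flux) has dimensions [I^-1 L^2 M T^-2].
V (voltage) has dimensions [I^-1 L^2 M T^-3].
t (time) has dimensions [T].

Left side: [I^-1 L^2 M T^-3]
Right side: [I^-1 L^2 M T^-3]

Both sides have the same dimensions, so the equation is dimensionally consistent.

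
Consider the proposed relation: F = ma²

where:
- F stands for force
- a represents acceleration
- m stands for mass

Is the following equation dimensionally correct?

No

F (force) has dimensions [L M T^-2].
a (acceleration) has dimensions [L T^-2].
m (mass) has dimensions [M].

Left side: [L M T^-2]
Right side: [L^2 M T^-4]

The two sides have different dimensions, so the equation is NOT dimensionally consistent.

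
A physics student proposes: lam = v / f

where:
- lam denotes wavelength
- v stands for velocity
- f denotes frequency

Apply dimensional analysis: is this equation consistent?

Yes

lam (wavelength) has dimensions [L].
v (velocity) has dimensions [L T^-1].
f (frequency) has dimensions [T^-1].

Left side: [L]
Right side: [L]

Both sides have the same dimensions, so the equation is dimensionally consistent.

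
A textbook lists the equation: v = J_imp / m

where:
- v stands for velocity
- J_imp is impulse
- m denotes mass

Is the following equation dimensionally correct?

Yes

v (velocity) has dimensions [L T^-1].
J_imp (impulse) has dimensions [L M T^-1].
m (mass) has dimensions [M].

Left side: [L T^-1]
Right side: [L T^-1]

Both sides have the same dimensions, so the equation is dimensionally consistent.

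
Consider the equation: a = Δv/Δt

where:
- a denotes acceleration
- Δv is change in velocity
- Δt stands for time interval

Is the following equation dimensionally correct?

Yes

a (acceleration) has dimensions [L T^-2].
Δv (change in velocity) has dimensions [L T^-1].
Δt (time interval) has dimensions [T].

Left side: [L T^-2]
Right side: [L T^-2]

Both sides have the same dimensions, so the equation is dimensionally consistent.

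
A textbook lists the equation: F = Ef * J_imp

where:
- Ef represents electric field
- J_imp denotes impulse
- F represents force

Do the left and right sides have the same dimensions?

No

Ef (electric field) has dimensions [I^-1 L M T^-3].
J_imp (impulse) has dimensions [L M T^-1].
F (force) has dimensions [L M T^-2].

Left side: [L M T^-2]
Right side: [I^-1 L^2 M^2 T^-4]

The two sides have different dimensions, so the equation is NOT dimensionally consistent.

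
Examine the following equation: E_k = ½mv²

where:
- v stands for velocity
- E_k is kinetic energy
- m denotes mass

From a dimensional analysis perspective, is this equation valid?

Yes

v (velocity) has dimensions [L T^-1].
E_k (kinetic energy) has dimensions [L^2 M T^-2].
m (mass) has dimensions [M].

Left side: [L^2 M T^-2]
Right side: [L^2 M T^-2]

Both sides have the same dimensions, so the equation is dimensionally consistent.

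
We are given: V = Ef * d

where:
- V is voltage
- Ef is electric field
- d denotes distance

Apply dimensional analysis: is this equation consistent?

Yes

V (voltage) has dimensions [I^-1 L^2 M T^-3].
Ef (electric field) has dimensions [I^-1 L M T^-3].
d (distance) has dimensions [L].

Left side: [I^-1 L^2 M T^-3]
Right side: [I^-1 L^2 M T^-3]

Both sides have the same dimensions, so the equation is dimensionally consistent.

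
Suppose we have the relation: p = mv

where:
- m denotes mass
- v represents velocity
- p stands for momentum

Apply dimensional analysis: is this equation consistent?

Yes

m (mass) has dimensions [M].
v (velocity) has dimensions [L T^-1].
p (momentum) has dimensions [L M T^-1].

Left side: [L M T^-1]
Right side: [L M T^-1]

Both sides have the same dimensions, so the equation is dimensionally consistent.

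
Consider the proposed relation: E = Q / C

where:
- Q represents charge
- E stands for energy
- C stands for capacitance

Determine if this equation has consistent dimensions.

No

Q (charge) has dimensions [I T].
E (energy) has dimensions [L^2 M T^-2].
C (capacitance) has dimensions [I^2 L^-2 M^-1 T^4].

Left side: [L^2 M T^-2]
Right side: [I^-1 L^2 M T^-3]

The two sides have different dimensions, so the equation is NOT dimensionally consistent.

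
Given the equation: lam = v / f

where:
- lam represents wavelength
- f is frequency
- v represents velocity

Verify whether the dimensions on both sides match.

Yes

lam (wavelength) has dimensions [L].
f (frequency) has dimensions [T^-1].
v (velocity) has dimensions [L T^-1].

Left side: [L]
Right side: [L]

Both sides have the same dimensions, so the equation is dimensionally consistent.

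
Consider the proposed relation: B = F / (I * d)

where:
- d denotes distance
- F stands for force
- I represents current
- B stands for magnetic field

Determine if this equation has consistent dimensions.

Yes

d (distance) has dimensions [L].
F (force) has dimensions [L M T^-2].
I (current) has dimensions [I].
B (magnetic field) has dimensions [I^-1 M T^-2].

Left side: [I^-1 M T^-2]
Right side: [I^-1 M T^-2]

Both sides have the same dimensions, so the equation is dimensionally consistent.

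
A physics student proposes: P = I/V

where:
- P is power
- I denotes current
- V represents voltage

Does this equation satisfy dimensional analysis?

No

P (power) has dimensions [L^2 M T^-3].
I (current) has dimensions [I].
V (voltage) has dimensions [I^-1 L^2 M T^-3].

Left side: [L^2 M T^-3]
Right side: [I^2 L^-2 M^-1 T^3]

The two sides have different dimensions, so the equation is NOT dimensionally consistent.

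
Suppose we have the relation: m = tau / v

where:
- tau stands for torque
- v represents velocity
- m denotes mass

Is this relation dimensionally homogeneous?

No

tau (torque) has dimensions [L^2 M T^-2].
v (velocity) has dimensions [L T^-1].
m (mass) has dimensions [M].

Left side: [M]
Right side: [L M T^-1]

The two sides have different dimensions, so the equation is NOT dimensionally consistent.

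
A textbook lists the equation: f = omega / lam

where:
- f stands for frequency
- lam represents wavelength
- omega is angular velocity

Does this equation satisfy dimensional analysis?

No

f (frequency) has dimensions [T^-1].
lam (wavelength) has dimensions [L].
omega (angular velocity) has dimensions [T^-1].

Left side: [T^-1]
Right side: [L^-1 T^-1]

The two sides have different dimensions, so the equation is NOT dimensionally consistent.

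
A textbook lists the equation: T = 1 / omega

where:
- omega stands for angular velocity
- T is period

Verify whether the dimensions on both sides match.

Yes

omega (angular velocity) has dimensions [T^-1].
T (period) has dimensions [T].

Left side: [T]
Right side: [T]

Both sides have the same dimensions, so the equation is dimensionally consistent.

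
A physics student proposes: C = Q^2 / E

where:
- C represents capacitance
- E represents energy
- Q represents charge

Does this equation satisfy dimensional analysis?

Yes

C (capacitance) has dimensions [I^2 L^-2 M^-1 T^4].
E (energy) has dimensions [L^2 M T^-2].
Q (charge) has dimensions [I T].

Left side: [I^2 L^-2 M^-1 T^4]
Right side: [I^2 L^-2 M^-1 T^4]

Both sides have the same dimensions, so the equation is dimensionally consistent.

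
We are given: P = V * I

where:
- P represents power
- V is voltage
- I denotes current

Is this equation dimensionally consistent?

Yes

P (power) has dimensions [L^2 M T^-3].
V (voltage) has dimensions [I^-1 L^2 M T^-3].
I (current) has dimensions [I].

Left side: [L^2 M T^-3]
Right side: [L^2 M T^-3]

Both sides have the same dimensions, so the equation is dimensionally consistent.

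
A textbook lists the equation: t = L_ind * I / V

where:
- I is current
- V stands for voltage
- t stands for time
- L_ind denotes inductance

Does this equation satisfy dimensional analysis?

Yes

I (current) has dimensions [I].
V (voltage) has dimensions [I^-1 L^2 M T^-3].
t (time) has dimensions [T].
L_ind (inductance) has dimensions [I^-2 L^2 M T^-2].

Left side: [T]
Right side: [T]

Both sides have the same dimensions, so the equation is dimensionally consistent.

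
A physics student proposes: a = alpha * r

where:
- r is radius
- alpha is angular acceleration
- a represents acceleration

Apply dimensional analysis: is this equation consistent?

Yes

r (radius) has dimensions [L].
alpha (angular acceleration) has dimensions [T^-2].
a (acceleration) has dimensions [L T^-2].

Left side: [L T^-2]
Right side: [L T^-2]

Both sides have the same dimensions, so the equation is dimensionally consistent.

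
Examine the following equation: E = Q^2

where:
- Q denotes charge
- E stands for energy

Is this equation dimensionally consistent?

No

Q (charge) has dimensions [I T].
E (energy) has dimensions [L^2 M T^-2].

Left side: [L^2 M T^-2]
Right side: [I^2 T^2]

The two sides have different dimensions, so the equation is NOT dimensionally consistent.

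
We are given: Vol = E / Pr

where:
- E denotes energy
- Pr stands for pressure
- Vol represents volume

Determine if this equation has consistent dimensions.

Yes

E (energy) has dimensions [L^2 M T^-2].
Pr (pressure) has dimensions [L^-1 M T^-2].
Vol (volume) has dimensions [L^3].

Left side: [L^3]
Right side: [L^3]

Both sides have the same dimensions, so the equation is dimensionally consistent.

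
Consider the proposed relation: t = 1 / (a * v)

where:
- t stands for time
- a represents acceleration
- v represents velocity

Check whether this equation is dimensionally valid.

No

t (time) has dimensions [T].
a (acceleration) has dimensions [L T^-2].
v (velocity) has dimensions [L T^-1].

Left side: [T]
Right side: [L^-2 T^3]

The two sides have different dimensions, so the equation is NOT dimensionally consistent.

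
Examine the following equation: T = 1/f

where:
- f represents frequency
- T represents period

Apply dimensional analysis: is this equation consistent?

Yes

f (frequency) has dimensions [T^-1].
T (period) has dimensions [T].

Left side: [T]
Right side: [T]

Both sides have the same dimensions, so the equation is dimensionally consistent.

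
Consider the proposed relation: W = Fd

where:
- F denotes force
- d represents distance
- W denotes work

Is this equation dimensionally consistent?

Yes

F (force) has dimensions [L M T^-2].
d (distance) has dimensions [L].
W (work) has dimensions [L^2 M T^-2].

Left side: [L^2 M T^-2]
Right side: [L^2 M T^-2]

Both sides have the same dimensions, so the equation is dimensionally consistent.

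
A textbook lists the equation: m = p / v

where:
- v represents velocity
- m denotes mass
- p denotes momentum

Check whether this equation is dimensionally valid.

Yes

v (velocity) has dimensions [L T^-1].
m (mass) has dimensions [M].
p (momentum) has dimensions [L M T^-1].

Left side: [M]
Right side: [M]

Both sides have the same dimensions, so the equation is dimensionally consistent.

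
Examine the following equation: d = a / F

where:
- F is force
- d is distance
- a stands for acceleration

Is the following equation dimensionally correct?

No

F (force) has dimensions [L M T^-2].
d (distance) has dimensions [L].
a (acceleration) has dimensions [L T^-2].

Left side: [L]
Right side: [M^-1]

The two sides have different dimensions, so the equation is NOT dimensionally consistent.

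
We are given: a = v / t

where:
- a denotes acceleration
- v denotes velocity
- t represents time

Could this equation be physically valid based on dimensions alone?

Yes

a (acceleration) has dimensions [L T^-2].
v (velocity) has dimensions [L T^-1].
t (time) has dimensions [T].

Left side: [L T^-2]
Right side: [L T^-2]

Both sides have the same dimensions, so the equation is dimensionally consistent.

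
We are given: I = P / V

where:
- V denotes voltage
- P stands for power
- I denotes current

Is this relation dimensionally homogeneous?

Yes

V (voltage) has dimensions [I^-1 L^2 M T^-3].
P (power) has dimensions [L^2 M T^-3].
I (current) has dimensions [I].

Left side: [I]
Right side: [I]

Both sides have the same dimensions, so the equation is dimensionally consistent.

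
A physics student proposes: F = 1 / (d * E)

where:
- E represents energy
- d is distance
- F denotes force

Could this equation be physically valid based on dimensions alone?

No

E (energy) has dimensions [L^2 M T^-2].
d (distance) has dimensions [L].
F (force) has dimensions [L M T^-2].

Left side: [L M T^-2]
Right side: [L^-3 M^-1 T^2]

The two sides have different dimensions, so the equation is NOT dimensionally consistent.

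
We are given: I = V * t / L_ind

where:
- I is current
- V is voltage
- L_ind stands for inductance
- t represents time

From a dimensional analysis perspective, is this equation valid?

Yes

I (current) has dimensions [I].
V (voltage) has dimensions [I^-1 L^2 M T^-3].
L_ind (inductance) has dimensions [I^-2 L^2 M T^-2].
t (time) has dimensions [T].

Left side: [I]
Right side: [I]

Both sides have the same dimensions, so the equation is dimensionally consistent.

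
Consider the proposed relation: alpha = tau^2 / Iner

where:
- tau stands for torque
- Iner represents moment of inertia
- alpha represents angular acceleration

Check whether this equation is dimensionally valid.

No

tau (torque) has dimensions [L^2 M T^-2].
Iner (moment of inertia) has dimensions [L^2 M].
alpha (angular acceleration) has dimensions [T^-2].

Left side: [T^-2]
Right side: [L^2 M T^-4]

The two sides have different dimensions, so the equation is NOT dimensionally consistent.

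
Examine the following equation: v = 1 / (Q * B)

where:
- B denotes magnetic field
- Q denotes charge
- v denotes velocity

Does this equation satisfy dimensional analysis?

No

B (magnetic field) has dimensions [I^-1 M T^-2].
Q (charge) has dimensions [I T].
v (velocity) has dimensions [L T^-1].

Left side: [L T^-1]
Right side: [M^-1 T]

The two sides have different dimensions, so the equation is NOT dimensionally consistent.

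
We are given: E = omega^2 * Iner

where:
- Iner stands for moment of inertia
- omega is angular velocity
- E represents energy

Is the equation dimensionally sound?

Yes

Iner (moment of inertia) has dimensions [L^2 M].
omega (angular velocity) has dimensions [T^-1].
E (energy) has dimensions [L^2 M T^-2].

Left side: [L^2 M T^-2]
Right side: [L^2 M T^-2]

Both sides have the same dimensions, so the equation is dimensionally consistent.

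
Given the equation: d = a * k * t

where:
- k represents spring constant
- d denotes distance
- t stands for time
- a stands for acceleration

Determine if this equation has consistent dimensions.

No

k (spring constant) has dimensions [M T^-2].
d (distance) has dimensions [L].
t (time) has dimensions [T].
a (acceleration) has dimensions [L T^-2].

Left side: [L]
Right side: [L M T^-3]

The two sides have different dimensions, so the equation is NOT dimensionally consistent.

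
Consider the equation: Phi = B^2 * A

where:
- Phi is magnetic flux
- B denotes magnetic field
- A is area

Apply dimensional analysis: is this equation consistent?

No

Phi (magnetic flux) has dimensions [I^-1 L^2 M T^-2].
B (magnetic field) has dimensions [I^-1 M T^-2].
A (area) has dimensions [L^2].

Left side: [I^-1 L^2 M T^-2]
Right side: [I^-2 L^2 M^2 T^-4]

The two sides have different dimensions, so the equation is NOT dimensionally consistent.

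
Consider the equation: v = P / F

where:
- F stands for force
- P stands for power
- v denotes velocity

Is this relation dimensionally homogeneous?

Yes

F (force) has dimensions [L M T^-2].
P (power) has dimensions [L^2 M T^-3].
v (velocity) has dimensions [L T^-1].

Left side: [L T^-1]
Right side: [L T^-1]

Both sides have the same dimensions, so the equation is dimensionally consistent.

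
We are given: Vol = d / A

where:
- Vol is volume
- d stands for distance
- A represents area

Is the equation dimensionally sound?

No

Vol (volume) has dimensions [L^3].
d (distance) has dimensions [L].
A (area) has dimensions [L^2].

Left side: [L^3]
Right side: [L^-1]

The two sides have different dimensions, so the equation is NOT dimensionally consistent.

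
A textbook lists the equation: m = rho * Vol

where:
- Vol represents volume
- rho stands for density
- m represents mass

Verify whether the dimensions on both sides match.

Yes

Vol (volume) has dimensions [L^3].
rho (density) has dimensions [L^-3 M].
m (mass) has dimensions [M].

Left side: [M]
Right side: [M]

Both sides have the same dimensions, so the equation is dimensionally consistent.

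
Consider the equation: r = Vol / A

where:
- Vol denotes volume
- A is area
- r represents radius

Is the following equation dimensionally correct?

Yes

Vol (volume) has dimensions [L^3].
A (area) has dimensions [L^2].
r (radius) has dimensions [L].

Left side: [L]
Right side: [L]

Both sides have the same dimensions, so the equation is dimensionally consistent.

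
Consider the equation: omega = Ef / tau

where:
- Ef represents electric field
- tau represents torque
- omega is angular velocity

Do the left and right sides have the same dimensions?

No

Ef (electric field) has dimensions [I^-1 L M T^-3].
tau (torque) has dimensions [L^2 M T^-2].
omega (angular velocity) has dimensions [T^-1].

Left side: [T^-1]
Right side: [I^-1 L^-1 T^-1]

The two sides have different dimensions, so the equation is NOT dimensionally consistent.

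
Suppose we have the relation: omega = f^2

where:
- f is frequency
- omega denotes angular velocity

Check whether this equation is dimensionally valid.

No

f (frequency) has dimensions [T^-1].
omega (angular velocity) has dimensions [T^-1].

Left side: [T^-1]
Right side: [T^-2]

The two sides have different dimensions, so the equation is NOT dimensionally consistent.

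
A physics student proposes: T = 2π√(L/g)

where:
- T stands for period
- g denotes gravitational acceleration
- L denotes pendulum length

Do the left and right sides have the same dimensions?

Yes

T (period) has dimensions [T].
g (gravitational acceleration) has dimensions [L T^-2].
L (pendulum length) has dimensions [L].

Left side: [T]
Right side: [T]

Both sides have the same dimensions, so the equation is dimensionally consistent.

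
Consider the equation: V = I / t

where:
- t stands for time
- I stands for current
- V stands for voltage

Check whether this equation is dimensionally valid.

No

t (time) has dimensions [T].
I (current) has dimensions [I].
V (voltage) has dimensions [I^-1 L^2 M T^-3].

Left side: [I^-1 L^2 M T^-3]
Right side: [I T^-1]

The two sides have different dimensions, so the equation is NOT dimensionally consistent.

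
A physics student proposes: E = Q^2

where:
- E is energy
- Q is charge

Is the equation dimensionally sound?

No

E (energy) has dimensions [L^2 M T^-2].
Q (charge) has dimensions [I T].

Left side: [L^2 M T^-2]
Right side: [I^2 T^2]

The two sides have different dimensions, so the equation is NOT dimensionally consistent.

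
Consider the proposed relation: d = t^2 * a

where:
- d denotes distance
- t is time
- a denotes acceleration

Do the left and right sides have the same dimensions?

Yes

d (distance) has dimensions [L].
t (time) has dimensions [T].
a (acceleration) has dimensions [L T^-2].

Left side: [L]
Right side: [L]

Both sides have the same dimensions, so the equation is dimensionally consistent.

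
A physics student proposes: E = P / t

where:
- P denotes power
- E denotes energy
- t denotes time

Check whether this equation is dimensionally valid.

No

P (power) has dimensions [L^2 M T^-3].
E (energy) has dimensions [L^2 M T^-2].
t (time) has dimensions [T].

Left side: [L^2 M T^-2]
Right side: [L^2 M T^-4]

The two sides have different dimensions, so the equation is NOT dimensionally consistent.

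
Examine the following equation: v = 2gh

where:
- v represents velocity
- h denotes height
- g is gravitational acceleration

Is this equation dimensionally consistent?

No

v (velocity) has dimensions [L T^-1].
h (height) has dimensions [L].
g (gravitational acceleration) has dimensions [L T^-2].

Left side: [L T^-1]
Right side: [L^2 T^-2]

The two sides have different dimensions, so the equation is NOT dimensionally consistent.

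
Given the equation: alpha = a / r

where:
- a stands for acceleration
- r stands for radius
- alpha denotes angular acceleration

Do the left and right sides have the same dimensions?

Yes

a (acceleration) has dimensions [L T^-2].
r (radius) has dimensions [L].
alpha (angular acceleration) has dimensions [T^-2].

Left side: [T^-2]
Right side: [T^-2]

Both sides have the same dimensions, so the equation is dimensionally consistent.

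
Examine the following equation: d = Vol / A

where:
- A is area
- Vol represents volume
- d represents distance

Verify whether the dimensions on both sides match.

Yes

A (area) has dimensions [L^2].
Vol (volume) has dimensions [L^3].
d (distance) has dimensions [L].

Left side: [L]
Right side: [L]

Both sides have the same dimensions, so the equation is dimensionally consistent.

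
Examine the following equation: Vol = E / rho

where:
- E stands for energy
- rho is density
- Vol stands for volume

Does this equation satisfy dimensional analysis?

No

E (energy) has dimensions [L^2 M T^-2].
rho (density) has dimensions [L^-3 M].
Vol (volume) has dimensions [L^3].

Left side: [L^3]
Right side: [L^5 T^-2]

The two sides have different dimensions, so the equation is NOT dimensionally consistent.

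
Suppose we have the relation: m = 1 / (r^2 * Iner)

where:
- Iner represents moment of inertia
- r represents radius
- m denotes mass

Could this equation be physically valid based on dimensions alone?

No

Iner (moment of inertia) has dimensions [L^2 M].
r (radius) has dimensions [L].
m (mass) has dimensions [M].

Left side: [M]
Right side: [L^-4 M^-1]

The two sides have different dimensions, so the equation is NOT dimensionally consistent.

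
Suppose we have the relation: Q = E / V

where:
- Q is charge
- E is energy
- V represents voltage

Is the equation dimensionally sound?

Yes

Q (charge) has dimensions [I T].
E (energy) has dimensions [L^2 M T^-2].
V (voltage) has dimensions [I^-1 L^2 M T^-3].

Left side: [I T]
Right side: [I T]

Both sides have the same dimensions, so the equation is dimensionally consistent.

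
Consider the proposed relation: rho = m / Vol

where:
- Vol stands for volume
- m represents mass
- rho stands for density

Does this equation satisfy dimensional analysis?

Yes

Vol (volume) has dimensions [L^3].
m (mass) has dimensions [M].
rho (density) has dimensions [L^-3 M].

Left side: [L^-3 M]
Right side: [L^-3 M]

Both sides have the same dimensions, so the equation is dimensionally consistent.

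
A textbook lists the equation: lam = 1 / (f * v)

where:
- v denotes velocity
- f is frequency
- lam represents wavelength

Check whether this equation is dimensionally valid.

No

v (velocity) has dimensions [L T^-1].
f (frequency) has dimensions [T^-1].
lam (wavelength) has dimensions [L].

Left side: [L]
Right side: [L^-1 T^2]

The two sides have different dimensions, so the equation is NOT dimensionally consistent.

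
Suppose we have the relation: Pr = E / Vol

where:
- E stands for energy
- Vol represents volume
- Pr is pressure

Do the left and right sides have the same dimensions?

Yes

E (energy) has dimensions [L^2 M T^-2].
Vol (volume) has dimensions [L^3].
Pr (pressure) has dimensions [L^-1 M T^-2].

Left side: [L^-1 M T^-2]
Right side: [L^-1 M T^-2]

Both sides have the same dimensions, so the equation is dimensionally consistent.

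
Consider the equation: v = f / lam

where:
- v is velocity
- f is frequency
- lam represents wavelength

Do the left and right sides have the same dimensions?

No

v (velocity) has dimensions [L T^-1].
f (frequency) has dimensions [T^-1].
lam (wavelength) has dimensions [L].

Left side: [L T^-1]
Right side: [L^-1 T^-1]

The two sides have different dimensions, so the equation is NOT dimensionally consistent.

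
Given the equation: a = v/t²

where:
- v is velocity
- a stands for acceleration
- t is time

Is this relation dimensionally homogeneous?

No

v (velocity) has dimensions [L T^-1].
a (acceleration) has dimensions [L T^-2].
t (time) has dimensions [T].

Left side: [L T^-2]
Right side: [L T^-3]

The two sides have different dimensions, so the equation is NOT dimensionally consistent.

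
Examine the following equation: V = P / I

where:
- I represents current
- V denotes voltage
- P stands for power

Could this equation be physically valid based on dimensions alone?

Yes

I (current) has dimensions [I].
V (voltage) has dimensions [I^-1 L^2 M T^-3].
P (power) has dimensions [L^2 M T^-3].

Left side: [I^-1 L^2 M T^-3]
Right side: [I^-1 L^2 M T^-3]

Both sides have the same dimensions, so the equation is dimensionally consistent.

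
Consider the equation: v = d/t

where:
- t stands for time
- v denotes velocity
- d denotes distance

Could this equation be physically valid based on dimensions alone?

Yes

t (time) has dimensions [T].
v (velocity) has dimensions [L T^-1].
d (distance) has dimensions [L].

Left side: [L T^-1]
Right side: [L T^-1]

Both sides have the same dimensions, so the equation is dimensionally consistent.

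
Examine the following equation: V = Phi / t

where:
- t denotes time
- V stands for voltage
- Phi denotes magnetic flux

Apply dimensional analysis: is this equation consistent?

Yes

t (time) has dimensions [T].
V (voltage) has dimensions [I^-1 L^2 M T^-3].
Phi (magnetic flux) has dimensions [I^-1 L^2 M T^-2].

Left side: [I^-1 L^2 M T^-3]
Right side: [I^-1 L^2 M T^-3]

Both sides have the same dimensions, so the equation is dimensionally consistent.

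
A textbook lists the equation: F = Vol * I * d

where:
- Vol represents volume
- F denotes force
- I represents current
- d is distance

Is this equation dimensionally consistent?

No

Vol (volume) has dimensions [L^3].
F (force) has dimensions [L M T^-2].
I (current) has dimensions [I].
d (distance) has dimensions [L].

Left side: [L M T^-2]
Right side: [I L^4]

The two sides have different dimensions, so the equation is NOT dimensionally consistent.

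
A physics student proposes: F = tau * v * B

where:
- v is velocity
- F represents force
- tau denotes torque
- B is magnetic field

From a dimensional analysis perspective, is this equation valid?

No

v (velocity) has dimensions [L T^-1].
F (force) has dimensions [L M T^-2].
tau (torque) has dimensions [L^2 M T^-2].
B (magnetic field) has dimensions [I^-1 M T^-2].

Left side: [L M T^-2]
Right side: [I^-1 L^3 M^2 T^-5]

The two sides have different dimensions, so the equation is NOT dimensionally consistent.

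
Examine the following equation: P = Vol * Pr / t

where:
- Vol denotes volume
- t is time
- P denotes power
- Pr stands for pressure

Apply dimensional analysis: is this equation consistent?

Yes

Vol (volume) has dimensions [L^3].
t (time) has dimensions [T].
P (power) has dimensions [L^2 M T^-3].
Pr (pressure) has dimensions [L^-1 M T^-2].

Left side: [L^2 M T^-3]
Right side: [L^2 M T^-3]

Both sides have the same dimensions, so the equation is dimensionally consistent.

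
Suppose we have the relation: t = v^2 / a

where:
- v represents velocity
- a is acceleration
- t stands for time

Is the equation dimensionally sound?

No

v (velocity) has dimensions [L T^-1].
a (acceleration) has dimensions [L T^-2].
t (time) has dimensions [T].

Left side: [T]
Right side: [L]

The two sides have different dimensions, so the equation is NOT dimensionally consistent.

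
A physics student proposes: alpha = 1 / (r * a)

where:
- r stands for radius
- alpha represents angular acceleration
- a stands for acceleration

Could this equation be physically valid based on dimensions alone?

No

r (radius) has dimensions [L].
alpha (angular acceleration) has dimensions [T^-2].
a (acceleration) has dimensions [L T^-2].

Left side: [T^-2]
Right side: [L^-2 T^2]

The two sides have different dimensions, so the equation is NOT dimensionally consistent.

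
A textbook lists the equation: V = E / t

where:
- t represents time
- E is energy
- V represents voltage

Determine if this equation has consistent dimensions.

No

t (time) has dimensions [T].
E (energy) has dimensions [L^2 M T^-2].
V (voltage) has dimensions [I^-1 L^2 M T^-3].

Left side: [I^-1 L^2 M T^-3]
Right side: [L^2 M T^-3]

The two sides have different dimensions, so the equation is NOT dimensionally consistent.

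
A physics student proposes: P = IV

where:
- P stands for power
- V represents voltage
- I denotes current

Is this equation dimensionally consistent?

Yes

P (power) has dimensions [L^2 M T^-3].
V (voltage) has dimensions [I^-1 L^2 M T^-3].
I (current) has dimensions [I].

Left side: [L^2 M T^-3]
Right side: [L^2 M T^-3]

Both sides have the same dimensions, so the equation is dimensionally consistent.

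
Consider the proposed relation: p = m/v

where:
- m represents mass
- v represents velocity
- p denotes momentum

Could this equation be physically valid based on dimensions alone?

No

m (mass) has dimensions [M].
v (velocity) has dimensions [L T^-1].
p (momentum) has dimensions [L M T^-1].

Left side: [L M T^-1]
Right side: [L^-1 M T]

The two sides have different dimensions, so the equation is NOT dimensionally consistent.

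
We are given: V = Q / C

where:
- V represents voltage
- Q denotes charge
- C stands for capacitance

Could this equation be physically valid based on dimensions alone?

Yes

V (voltage) has dimensions [I^-1 L^2 M T^-3].
Q (charge) has dimensions [I T].
C (capacitance) has dimensions [I^2 L^-2 M^-1 T^4].

Left side: [I^-1 L^2 M T^-3]
Right side: [I^-1 L^2 M T^-3]

Both sides have the same dimensions, so the equation is dimensionally consistent.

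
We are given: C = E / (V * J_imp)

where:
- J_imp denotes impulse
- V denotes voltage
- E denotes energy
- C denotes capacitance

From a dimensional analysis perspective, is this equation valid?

No

J_imp (impulse) has dimensions [L M T^-1].
V (voltage) has dimensions [I^-1 L^2 M T^-3].
E (energy) has dimensions [L^2 M T^-2].
C (capacitance) has dimensions [I^2 L^-2 M^-1 T^4].

Left side: [I^2 L^-2 M^-1 T^4]
Right side: [I L^-1 M^-1 T^2]

The two sides have different dimensions, so the equation is NOT dimensionally consistent.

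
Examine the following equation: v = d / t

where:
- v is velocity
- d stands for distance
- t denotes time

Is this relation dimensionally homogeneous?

Yes

v (velocity) has dimensions [L T^-1].
d (distance) has dimensions [L].
t (time) has dimensions [T].

Left side: [L T^-1]
Right side: [L T^-1]

Both sides have the same dimensions, so the equation is dimensionally consistent.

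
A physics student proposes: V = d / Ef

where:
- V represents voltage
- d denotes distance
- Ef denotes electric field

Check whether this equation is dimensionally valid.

No

V (voltage) has dimensions [I^-1 L^2 M T^-3].
d (distance) has dimensions [L].
Ef (electric field) has dimensions [I^-1 L M T^-3].

Left side: [I^-1 L^2 M T^-3]
Right side: [I M^-1 T^3]

The two sides have different dimensions, so the equation is NOT dimensionally consistent.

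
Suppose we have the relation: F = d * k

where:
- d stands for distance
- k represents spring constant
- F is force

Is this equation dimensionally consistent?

Yes

d (distance) has dimensions [L].
k (spring constant) has dimensions [M T^-2].
F (force) has dimensions [L M T^-2].

Left side: [L M T^-2]
Right side: [L M T^-2]

Both sides have the same dimensions, so the equation is dimensionally consistent.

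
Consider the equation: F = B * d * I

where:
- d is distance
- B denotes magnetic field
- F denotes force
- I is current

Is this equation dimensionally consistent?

Yes

d (distance) has dimensions [L].
B (magnetic field) has dimensions [I^-1 M T^-2].
F (force) has dimensions [L M T^-2].
I (current) has dimensions [I].

Left side: [L M T^-2]
Right side: [L M T^-2]

Both sides have the same dimensions, so the equation is dimensionally consistent.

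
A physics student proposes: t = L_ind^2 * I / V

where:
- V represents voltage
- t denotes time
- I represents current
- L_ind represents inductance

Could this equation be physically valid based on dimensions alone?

No

V (voltage) has dimensions [I^-1 L^2 M T^-3].
t (time) has dimensions [T].
I (current) has dimensions [I].
L_ind (inductance) has dimensions [I^-2 L^2 M T^-2].

Left side: [T]
Right side: [I^-2 L^2 M T^-1]

The two sides have different dimensions, so the equation is NOT dimensionally consistent.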